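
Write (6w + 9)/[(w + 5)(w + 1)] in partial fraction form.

At w=-5: α = (6·(-5) + 9)/(-5 + 1) = 21/4. At w=-1: β = (6·(-1) + 9)/(-1 + 5) = 3/4
Result: (21/4)/(w + 5) + (3/4)/(w + 1)


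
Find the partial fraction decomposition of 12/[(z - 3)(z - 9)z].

Using cover-up method: A = -2/3, B = 2/9, C = 4/9
Result: (-2/3)/(z - 3) + (2/9)/(z - 9) + (4/9)/z


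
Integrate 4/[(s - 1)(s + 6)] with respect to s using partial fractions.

Decompose: 4/[(s - 1)(s + 6)] = (4/7)/(s - 1) - (4/7)/(s + 6). Integrate each term: (4/7) ln|(s - 1)| - (4/7) ln|(s + 6)| + C


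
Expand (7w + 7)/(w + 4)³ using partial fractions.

(7w + 7) = P(w + 4)² + Q(w + 4) + R. At w = -4: R = 7·(-4) + 7 = -21. Coefficients: P = 0, Q = 7
Result: 7/(w + 4)² - 21/(w + 4)³


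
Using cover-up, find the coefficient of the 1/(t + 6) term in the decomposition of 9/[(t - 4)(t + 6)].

Cover (t + 6), set t=-6: 9/((t - 4) at t=-6) = 9/(-10) = -9/10


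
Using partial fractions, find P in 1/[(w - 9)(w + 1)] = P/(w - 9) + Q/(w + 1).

Cover-up at w = 9: P = 1/(9 + 1) = 1/10


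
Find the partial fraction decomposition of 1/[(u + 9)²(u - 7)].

Cover-up at u=7: R = 1/(7 + 9)² = 1/256. Cover-up at u=-9: Q = 1/(-9 - 7) = -1/16. Comparing u² coeff: P = -R = -1/256
Result: (-1/256)/(u + 9) - (1/16)/(u + 9)² + (1/256)/(u - 7)


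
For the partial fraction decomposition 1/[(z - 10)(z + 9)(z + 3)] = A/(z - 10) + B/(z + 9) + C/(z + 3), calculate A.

Cover-up at z = 10: A = 1/[(10 + 9)(10 + 3)] = 1/[(19)(13)] = 1/247


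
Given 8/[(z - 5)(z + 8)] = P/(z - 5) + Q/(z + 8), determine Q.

Cover-up at z = -8: Q = 8/(-8 - 5) = -8/13


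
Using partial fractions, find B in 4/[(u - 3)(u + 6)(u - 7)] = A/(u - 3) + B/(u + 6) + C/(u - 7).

Cover-up at u = -6: B = 4/[(-6 - 3)(-6 - 7)] = 4/[(-9)(-13)] = 4/117


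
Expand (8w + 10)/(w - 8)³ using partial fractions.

(8w + 10) = α(w - 8)² + β(w - 8) + γ. At w = 8: γ = 8·8 + 10 = 74. Coefficients: α = 0, β = 8
Result: 8/(w - 8)² + 74/(w - 8)³


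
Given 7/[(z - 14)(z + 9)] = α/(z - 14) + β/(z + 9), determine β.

Cover-up at z = -9: β = 7/(-9 - 14) = -7/23


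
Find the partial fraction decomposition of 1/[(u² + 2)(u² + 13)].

Coefficient matching gives A = C = 0, B = 1/(13-2) = 1/11, D = -B = -1/11
Result: (1/11)/(u² + 2) - (1/11)/(u² + 13)


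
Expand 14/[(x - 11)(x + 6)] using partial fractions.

14/(x - 11)(x + 6) = P/(x - 11) + Q/(x + 6). P = 14/(11 + 6) = 14/17, Q = 14/(-6 - 11) = -14/17
Result: (14/17)/(x - 11) - (14/17)/(x + 6)


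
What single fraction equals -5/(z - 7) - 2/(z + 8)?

Common denominator (z - 7)(z + 8). Numerator: -5(z + 8) - 2(z - 7) = (-5z - 40) - (2z - 14) = -7z - 26
Result: (-7z - 26)/[(z - 7)(z + 8)]


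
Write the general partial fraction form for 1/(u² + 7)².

Repeated quadratic factor: (Pu + Q)/(u² + 7) + (Ru + S)/(u² + 7)²


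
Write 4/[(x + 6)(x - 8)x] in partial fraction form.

Using cover-up method: α = 1/21, β = 1/28, γ = -1/12
Result: (1/21)/(x + 6) + (1/28)/(x - 8) - (1/12)/x


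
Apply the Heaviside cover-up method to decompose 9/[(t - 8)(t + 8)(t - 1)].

Cover (t - 8), t=8: P = 9/[(8 + 8)(8 - 1)] = 9/112. Cover (t + 8), t=-8: Q = 9/[(-8 - 8)(-8 - 1)] = 1/16. Cover (t - 1), t=1: R = 9/[(1 - 8)(1 + 8)] = -1/7.
Result: (9/112)/(t - 8) + (1/16)/(t + 8) - (1/7)/(t - 1)


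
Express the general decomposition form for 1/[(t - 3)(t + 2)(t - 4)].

Three distinct linear factors: α/(t - 3) + β/(t + 2) + γ/(t - 4)


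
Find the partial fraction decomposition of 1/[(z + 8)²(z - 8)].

Cover-up at z=8: R = 1/(8 + 8)² = 1/256. Cover-up at z=-8: Q = 1/(-8 - 8) = -1/16. Comparing z² coeff: P = -R = -1/256
Result: (-1/256)/(z + 8) - (1/16)/(z + 8)² + (1/256)/(z - 8)


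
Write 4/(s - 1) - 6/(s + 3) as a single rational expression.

Common denominator (s - 1)(s + 3). Numerator: 4(s + 3) - 6(s - 1) = (4s + 12) - (6s - 6) = -2s + 18
Result: (-2s + 18)/[(s - 1)(s + 3)]


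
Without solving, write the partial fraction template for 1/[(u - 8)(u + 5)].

Distinct linear factors: A/(u - 8) + B/(u + 5)


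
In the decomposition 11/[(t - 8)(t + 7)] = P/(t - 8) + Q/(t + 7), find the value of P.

Cover-up at t = 8: P = 11/(8 + 7) = 11/15


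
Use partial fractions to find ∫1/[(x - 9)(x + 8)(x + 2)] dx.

Cover-up: α = 1/187, β = 1/102, γ = -1/66. Decomposition: (1/187)/(x - 9) + (1/102)/(x + 8) - (1/66)/(x + 2). Integrate each term: (1/187) ln|(x - 9)| + (1/102) ln|(x + 8)| - (1/66) ln|(x + 2)| + C


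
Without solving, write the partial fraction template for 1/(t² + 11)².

Repeated quadratic factor: (At + B)/(t² + 11) + (Ct + D)/(t² + 11)²


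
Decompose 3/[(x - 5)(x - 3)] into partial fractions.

3/(x - 5)(x - 3) = α/(x - 5) + β/(x - 3). α = 3/(5 - 3) = 3/2, β = 3/(3 - 5) = -3/2
Result: (3/2)/(x - 5) - (3/2)/(x - 3)


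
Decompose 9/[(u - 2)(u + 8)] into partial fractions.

9/(u - 2)(u + 8) = α/(u - 2) + β/(u + 8). α = 9/(2 + 8) = 9/10, β = 9/(-8 - 2) = -9/10
Result: (9/10)/(u - 2) - (9/10)/(u + 8)


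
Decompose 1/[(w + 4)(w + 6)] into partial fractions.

1/(w + 4)(w + 6) = A/(w + 4) + B/(w + 6). A = 1/(-4 + 6) = 1/2, B = 1/(-6 + 4) = -1/2
Result: (1/2)/(w + 4) - (1/2)/(w + 6)


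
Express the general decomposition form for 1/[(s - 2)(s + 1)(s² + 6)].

Two linear + quadratic: P/(s - 2) + Q/(s + 1) + (Rs + S)/(s² + 6)


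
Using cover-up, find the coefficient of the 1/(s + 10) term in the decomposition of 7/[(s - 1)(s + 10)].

Cover (s + 10), set s=-10: 7/((s - 1) at s=-10) = 7/(-11) = -7/11


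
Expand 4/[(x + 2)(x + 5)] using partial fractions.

4/(x + 2)(x + 5) = α/(x + 2) + β/(x + 5). α = 4/(-2 + 5) = 4/3, β = 4/(-5 + 2) = -4/3
Result: (4/3)/(x + 2) - (4/3)/(x + 5)


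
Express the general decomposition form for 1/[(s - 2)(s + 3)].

Distinct linear factors: α/(s - 2) + β/(s + 3)


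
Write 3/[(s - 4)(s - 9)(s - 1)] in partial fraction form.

Using cover-up method: A = -1/5, B = 3/40, C = 1/8
Result: (-1/5)/(s - 4) + (3/40)/(s - 9) + (1/8)/(s - 1)


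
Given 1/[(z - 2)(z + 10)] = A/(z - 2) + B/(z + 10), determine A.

Cover-up at z = 2: A = 1/(2 + 10) = 1/12


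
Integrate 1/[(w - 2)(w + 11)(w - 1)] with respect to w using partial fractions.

Cover-up: P = 1/13, Q = 1/156, R = -1/12. Decomposition: (1/13)/(w - 2) + (1/156)/(w + 11) - (1/12)/(w - 1). Integrate each term: (1/13) ln|(w - 2)| + (1/156) ln|(w + 11)| - (1/12) ln|(w - 1)| + C


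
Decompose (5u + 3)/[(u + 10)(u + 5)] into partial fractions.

At u=-10: P = (5·(-10) + 3)/(-10 + 5) = 47/5. At u=-5: Q = (5·(-5) + 3)/(-5 + 10) = -22/5
Result: (47/5)/(u + 10) - (22/5)/(u + 5)


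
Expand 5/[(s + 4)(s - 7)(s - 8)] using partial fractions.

Using cover-up method: α = 5/132, β = -5/11, γ = 5/12
Result: (5/132)/(s + 4) - (5/11)/(s - 7) + (5/12)/(s - 8)


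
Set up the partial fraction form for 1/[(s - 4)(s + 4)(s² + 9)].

Two linear + quadratic: P/(s - 4) + Q/(s + 4) + (Rs + S)/(s² + 9)


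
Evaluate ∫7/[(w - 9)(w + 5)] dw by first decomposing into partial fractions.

Decompose: 7/[(w - 9)(w + 5)] = (1/2)/(w - 9) - (1/2)/(w + 5). Integrate each term: (1/2) ln|(w - 9)| - (1/2) ln|(w + 5)| + C


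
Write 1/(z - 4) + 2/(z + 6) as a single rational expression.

Common denominator (z - 4)(z + 6). Numerator: 1(z + 6) + 2(z - 4) = (z + 6) + (2z - 8) = 3z - 2
Result: (3z - 2)/[(z - 4)(z + 6)]


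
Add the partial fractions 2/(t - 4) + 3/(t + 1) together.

Common denominator (t - 4)(t + 1). Numerator: 2(t + 1) + 3(t - 4) = (2t + 2) + (3t - 12) = 5t - 10
Result: (5t - 10)/[(t - 4)(t + 1)]


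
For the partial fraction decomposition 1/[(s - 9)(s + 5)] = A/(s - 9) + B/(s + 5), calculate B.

Cover-up at s = -5: B = 1/(-5 - 9) = -1/14


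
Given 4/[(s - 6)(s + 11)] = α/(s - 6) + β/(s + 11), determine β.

Cover-up at s = -11: β = 4/(-11 - 6) = -4/17


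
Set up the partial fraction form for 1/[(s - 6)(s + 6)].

Distinct linear factors: A/(s - 6) + B/(s + 6)


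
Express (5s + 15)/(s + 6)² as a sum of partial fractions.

(5s + 15) = A(s + 6) + B. At s = -6: B = 5·(-6) + 15 = -15. Coeff of s: A = 5
Result: 5/(s + 6) - 15/(s + 6)²


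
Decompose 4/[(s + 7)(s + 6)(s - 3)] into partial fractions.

Using cover-up method: A = 2/5, B = -4/9, C = 2/45
Result: (2/5)/(s + 7) - (4/9)/(s + 6) + (2/45)/(s - 3)


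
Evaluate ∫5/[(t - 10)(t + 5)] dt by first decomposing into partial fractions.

Decompose: 5/[(t - 10)(t + 5)] = (1/3)/(t - 10) - (1/3)/(t + 5). Integrate each term: (1/3) ln|(t - 10)| - (1/3) ln|(t + 5)| + C


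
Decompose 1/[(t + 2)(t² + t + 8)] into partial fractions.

Cover-up at t = -2: α = 1/((-2)² + 1·(-2) + 8) = 1/10. Then β = -α = -1/10, γ = -α·(1 - 2) = 1/10
Result: (1/10)/(t + 2) - ((1/10)t - 1/10)/(t² + t + 8)


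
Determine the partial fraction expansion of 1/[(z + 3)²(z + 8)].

Cover-up at z=-8: γ = 1/(-8 + 3)² = 1/25. Cover-up at z=-3: β = 1/(-3 + 8) = 1/5. Comparing z² coeff: α = -γ = -1/25
Result: (-1/25)/(z + 3) + (1/5)/(z + 3)² + (1/25)/(z + 8)


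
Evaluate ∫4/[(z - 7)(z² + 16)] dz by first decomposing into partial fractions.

Cover-up at z=7: α = 4/(7²+16) = 4/65. Coeff matching: β = -4/65, γ = -28/65. Decomposition: (4/65)/(z - 7) - ((4/65)z + 28/65)/(z² + 16). Integrate: linear → ln, quadratic → (1/2)ln + arctan: (4/65) ln|(z - 7)| - (2/65) ln(z² + 16) - (7/65) arctan(z/4) + C


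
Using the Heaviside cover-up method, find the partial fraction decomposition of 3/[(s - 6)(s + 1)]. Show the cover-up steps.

Cover (s - 6): set s=6, get α = 3/(6 + 1) = 3/7. Cover (s + 1): set s=-1, get β = 3/(-1 - 6) = -3/7.
Result: (3/7)/(s - 6) - (3/7)/(s + 1)


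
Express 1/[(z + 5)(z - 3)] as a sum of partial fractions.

1/(z + 5)(z - 3) = P/(z + 5) + Q/(z - 3). P = 1/(-5 - 3) = -1/8, Q = 1/(3 + 5) = 1/8
Result: (-1/8)/(z + 5) + (1/8)/(z - 3)


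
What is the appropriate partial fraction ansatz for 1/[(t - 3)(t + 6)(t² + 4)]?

Two linear + quadratic: P/(t - 3) + Q/(t + 6) + (Rt + S)/(t² + 4)


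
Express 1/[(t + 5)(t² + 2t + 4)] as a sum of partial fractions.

Cover-up at t = -5: P = 1/((-5)² + 2·(-5) + 4) = 1/19. Then Q = -P = -1/19, R = -P·(2 - 5) = 3/19
Result: (1/19)/(t + 5) - ((1/19)t - 3/19)/(t² + 2t + 4)


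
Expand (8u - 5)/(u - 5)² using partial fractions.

(8u - 5) = P(u - 5) + Q. At u = 5: Q = 8·5 - 5 = 35. Coeff of u: P = 8
Result: 8/(u - 5) + 35/(u - 5)²


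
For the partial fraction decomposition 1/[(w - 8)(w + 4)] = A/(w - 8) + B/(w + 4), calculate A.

Cover-up at w = 8: A = 1/(8 + 4) = 1/12


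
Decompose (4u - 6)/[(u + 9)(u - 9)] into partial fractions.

At u=-9: α = (4·(-9) - 6)/(-9 - 9) = 7/3. At u=9: β = (4·9 - 6)/(9 + 9) = 5/3
Result: (7/3)/(u + 9) + (5/3)/(u - 9)


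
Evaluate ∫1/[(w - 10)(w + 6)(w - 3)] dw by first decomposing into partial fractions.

Cover-up: α = 1/112, β = 1/144, γ = -1/63. Decomposition: (1/112)/(w - 10) + (1/144)/(w + 6) - (1/63)/(w - 3). Integrate each term: (1/112) ln|(w - 10)| + (1/144) ln|(w + 6)| - (1/63) ln|(w - 3)| + C


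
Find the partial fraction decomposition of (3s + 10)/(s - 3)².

(3s + 10) = α(s - 3) + β. At s = 3: β = 3·3 + 10 = 19. Coeff of s: α = 3
Result: 3/(s - 3) + 19/(s - 3)²


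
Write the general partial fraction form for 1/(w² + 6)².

Repeated quadratic factor: (αw + β)/(w² + 6) + (γw + δ)/(w² + 6)²


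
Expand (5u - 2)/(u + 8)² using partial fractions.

(5u - 2) = α(u + 8) + β. At u = -8: β = 5·(-8) - 2 = -42. Coeff of u: α = 5
Result: 5/(u + 8) - 42/(u + 8)²


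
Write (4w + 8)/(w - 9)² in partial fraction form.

(4w + 8) = A(w - 9) + B. At w = 9: B = 4·9 + 8 = 44. Coeff of w: A = 4
Result: 4/(w - 9) + 44/(w - 9)²


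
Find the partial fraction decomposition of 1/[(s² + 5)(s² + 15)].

Coefficient matching gives α = γ = 0, β = 1/(15-5) = 1/10, δ = -β = -1/10
Result: (1/10)/(s² + 5) - (1/10)/(s² + 15)


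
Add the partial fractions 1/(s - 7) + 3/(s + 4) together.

Common denominator (s - 7)(s + 4). Numerator: 1(s + 4) + 3(s - 7) = (s + 4) + (3s - 21) = 4s - 17
Result: (4s - 17)/[(s - 7)(s + 4)]


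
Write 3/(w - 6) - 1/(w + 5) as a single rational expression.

Common denominator (w - 6)(w + 5). Numerator: 3(w + 5) - 1(w - 6) = (3w + 15) - (w - 6) = 2w + 21
Result: (2w + 21)/[(w - 6)(w + 5)]


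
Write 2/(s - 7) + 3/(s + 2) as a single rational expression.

Common denominator (s - 7)(s + 2). Numerator: 2(s + 2) + 3(s - 7) = (2s + 4) + (3s - 21) = 5s - 17
Result: (5s - 17)/[(s - 7)(s + 2)]


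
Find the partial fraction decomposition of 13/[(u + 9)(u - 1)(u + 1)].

Using cover-up method: A = 13/80, B = 13/20, C = -13/16
Result: (13/80)/(u + 9) + (13/20)/(u - 1) - (13/16)/(u + 1)


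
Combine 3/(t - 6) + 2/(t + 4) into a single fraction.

Common denominator (t - 6)(t + 4). Numerator: 3(t + 4) + 2(t - 6) = (3t + 12) + (2t - 12) = 5t
Result: (5t)/[(t - 6)(t + 4)]


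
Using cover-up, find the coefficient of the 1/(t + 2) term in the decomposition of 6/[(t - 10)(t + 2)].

Cover (t + 2), set t=-2: 6/((t - 10) at t=-2) = 6/(-12) = -1/2


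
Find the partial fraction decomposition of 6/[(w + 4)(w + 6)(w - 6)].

Using cover-up method: P = -3/10, Q = 1/4, R = 1/20
Result: (-3/10)/(w + 4) + (1/4)/(w + 6) + (1/20)/(w - 6)


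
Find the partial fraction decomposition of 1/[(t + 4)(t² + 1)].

Cover-up at t = -4: P = 1/((-4)² + 1) = 1/17. Then Q = -P = -1/17, R = -P·(0 - 4) = 4/17
Result: (1/17)/(t + 4) - ((1/17)t - 4/17)/(t² + 1)


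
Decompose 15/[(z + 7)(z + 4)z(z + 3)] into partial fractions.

Using Heaviside cover-up: (-5/28)/(z + 7) + (5/4)/(z + 4) + (5/28)/z - (5/4)/(z + 3)


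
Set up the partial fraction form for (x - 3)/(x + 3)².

Repeated linear factor: α/(x + 3) + β/(x + 3)²


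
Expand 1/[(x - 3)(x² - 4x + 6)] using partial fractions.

Cover-up at x = 3: α = 1/(3² - 4·3 + 6) = 1/3. Then β = -α = -1/3, γ = -α·(-4 + 3) = 1/3
Result: (1/3)/(x - 3) - ((1/3)x - 1/3)/(x² - 4x + 6)


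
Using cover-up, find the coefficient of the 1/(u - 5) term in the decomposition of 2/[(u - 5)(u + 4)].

Cover (u - 5), set u=5: 2/((u + 4) at u=5) = 2/(9) = 2/9


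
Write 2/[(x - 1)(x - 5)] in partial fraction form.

2/(x - 1)(x - 5) = α/(x - 1) + β/(x - 5). α = 2/(1 - 5) = -1/2, β = 2/(5 - 1) = 1/2
Result: (-1/2)/(x - 1) + (1/2)/(x - 5)


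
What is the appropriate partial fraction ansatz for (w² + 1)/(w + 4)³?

Repeated linear factor (power 3): P/(w + 4) + Q/(w + 4)² + R/(w + 4)³


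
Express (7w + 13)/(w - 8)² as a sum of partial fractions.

(7w + 13) = P(w - 8) + Q. At w = 8: Q = 7·8 + 13 = 69. Coeff of w: P = 7
Result: 7/(w - 8) + 69/(w - 8)²


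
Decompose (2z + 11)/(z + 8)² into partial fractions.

(2z + 11) = A(z + 8) + B. At z = -8: B = 2·(-8) + 11 = -5. Coeff of z: A = 2
Result: 2/(z + 8) - 5/(z + 8)²


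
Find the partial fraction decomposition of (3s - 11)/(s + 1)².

(3s - 11) = P(s + 1) + Q. At s = -1: Q = 3·(-1) - 11 = -14. Coeff of s: P = 3
Result: 3/(s + 1) - 14/(s + 1)²


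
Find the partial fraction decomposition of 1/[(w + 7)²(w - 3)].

Cover-up at w=3: R = 1/(3 + 7)² = 1/100. Cover-up at w=-7: Q = 1/(-7 - 3) = -1/10. Comparing w² coeff: P = -R = -1/100
Result: (-1/100)/(w + 7) - (1/10)/(w + 7)² + (1/100)/(w - 3)


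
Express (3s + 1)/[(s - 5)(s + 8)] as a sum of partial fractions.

At s=5: A = (3·5 + 1)/(5 + 8) = 16/13. At s=-8: B = (3·(-8) + 1)/(-8 - 5) = 23/13
Result: (16/13)/(s - 5) + (23/13)/(s + 8)


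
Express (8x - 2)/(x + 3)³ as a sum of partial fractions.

(8x - 2) = α(x + 3)² + β(x + 3) + γ. At x = -3: γ = 8·(-3) - 2 = -26. Coefficients: α = 0, β = 8
Result: 8/(x + 3)² - 26/(x + 3)³


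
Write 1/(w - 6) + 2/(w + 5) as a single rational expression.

Common denominator (w - 6)(w + 5). Numerator: 1(w + 5) + 2(w - 6) = (w + 5) + (2w - 12) = 3w - 7
Result: (3w - 7)/[(w - 6)(w + 5)]


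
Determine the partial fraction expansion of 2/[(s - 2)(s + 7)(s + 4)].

Using cover-up method: P = 1/27, Q = 2/27, R = -1/9
Result: (1/27)/(s - 2) + (2/27)/(s + 7) - (1/9)/(s + 4)


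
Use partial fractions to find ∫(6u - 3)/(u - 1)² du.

Decompose: α = 6, β = 6·1 - 3 = 3, so (6u - 3)/(u - 1)² = 6/(u - 1) + 3/(u - 1)². Integrate: ∫ α/(u - 1) du = 6 ln|(u - 1)|; ∫ β/(u - 1)² du = -3/(u - 1). Sum: 6 ln|(u - 1)| - 3/(u - 1) + C


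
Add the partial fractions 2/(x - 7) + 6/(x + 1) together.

Common denominator (x - 7)(x + 1). Numerator: 2(x + 1) + 6(x - 7) = (2x + 2) + (6x - 42) = 8x - 40
Result: (8x - 40)/[(x - 7)(x + 1)]


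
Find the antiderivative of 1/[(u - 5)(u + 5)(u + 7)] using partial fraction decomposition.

Cover-up: A = 1/120, B = -1/20, C = 1/24. Decomposition: (1/120)/(u - 5) - (1/20)/(u + 5) + (1/24)/(u + 7). Integrate each term: (1/120) ln|(u - 5)| - (1/20) ln|(u + 5)| + (1/24) ln|(u + 7)| + C


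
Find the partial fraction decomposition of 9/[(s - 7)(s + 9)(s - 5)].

Using cover-up method: P = 9/32, Q = 9/224, R = -9/28
Result: (9/32)/(s - 7) + (9/224)/(s + 9) - (9/28)/(s - 5)


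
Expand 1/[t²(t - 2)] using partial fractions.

Cover-up at t=2: R = 1/(2 - 0)² = 1/4. Cover-up at t=0: Q = 1/(0 - 2) = -1/2. Comparing t² coeff: P = -R = -1/4
Result: (-1/4)/t - (1/2)/t² + (1/4)/(t - 2)


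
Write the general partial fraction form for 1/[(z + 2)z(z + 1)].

Three distinct linear factors: A/(z + 2) + B/z + C/(z + 1)


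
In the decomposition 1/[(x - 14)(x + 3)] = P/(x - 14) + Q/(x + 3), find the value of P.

Cover-up at x = 14: P = 1/(14 + 3) = 1/17


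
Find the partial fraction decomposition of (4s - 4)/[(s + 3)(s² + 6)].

At s=-3: P = (4·(-3) - 4)/((-3)² + 6) = -16/15. Q = -P = 16/15, R = 4 - (-3)·P = 4/5
Result: (-16/15)/(s + 3) + ((16/15)s + 4/5)/(s² + 6)


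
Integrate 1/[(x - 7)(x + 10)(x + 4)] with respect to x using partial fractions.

Cover-up: A = 1/187, B = 1/102, C = -1/66. Decomposition: (1/187)/(x - 7) + (1/102)/(x + 10) - (1/66)/(x + 4). Integrate each term: (1/187) ln|(x - 7)| + (1/102) ln|(x + 10)| - (1/66) ln|(x + 4)| + C


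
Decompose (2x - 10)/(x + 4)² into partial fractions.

(2x - 10) = A(x + 4) + B. At x = -4: B = 2·(-4) - 10 = -18. Coeff of x: A = 2
Result: 2/(x + 4) - 18/(x + 4)²


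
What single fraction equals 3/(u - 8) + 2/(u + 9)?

Common denominator (u - 8)(u + 9). Numerator: 3(u + 9) + 2(u - 8) = (3u + 27) + (2u - 16) = 5u + 11
Result: (5u + 11)/[(u - 8)(u + 9)]


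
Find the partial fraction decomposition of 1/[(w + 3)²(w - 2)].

Cover-up at w=2: γ = 1/(2 + 3)² = 1/25. Cover-up at w=-3: β = 1/(-3 - 2) = -1/5. Comparing w² coeff: α = -γ = -1/25
Result: (-1/25)/(w + 3) - (1/5)/(w + 3)² + (1/25)/(w - 2)


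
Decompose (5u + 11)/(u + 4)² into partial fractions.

(5u + 11) = A(u + 4) + B. At u = -4: B = 5·(-4) + 11 = -9. Coeff of u: A = 5
Result: 5/(u + 4) - 9/(u + 4)²


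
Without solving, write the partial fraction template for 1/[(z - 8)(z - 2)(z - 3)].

Three distinct linear factors: α/(z - 8) + β/(z - 2) + γ/(z - 3)


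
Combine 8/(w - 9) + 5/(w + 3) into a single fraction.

Common denominator (w - 9)(w + 3). Numerator: 8(w + 3) + 5(w - 9) = (8w + 24) + (5w - 45) = 13w - 21
Result: (13w - 21)/[(w - 9)(w + 3)]


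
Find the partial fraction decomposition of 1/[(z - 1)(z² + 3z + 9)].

Cover-up at z = 1: P = 1/(1² + 3·1 + 9) = 1/13. Then Q = -P = -1/13, R = -P·(3 + 1) = -4/13
Result: (1/13)/(z - 1) - ((1/13)z + 4/13)/(z² + 3z + 9)


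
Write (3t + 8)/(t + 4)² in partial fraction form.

(3t + 8) = P(t + 4) + Q. At t = -4: Q = 3·(-4) + 8 = -4. Coeff of t: P = 3
Result: 3/(t + 4) - 4/(t + 4)²


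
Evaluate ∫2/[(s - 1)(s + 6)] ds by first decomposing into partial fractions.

Decompose: 2/[(s - 1)(s + 6)] = (2/7)/(s - 1) - (2/7)/(s + 6). Integrate each term: (2/7) ln|(s - 1)| - (2/7) ln|(s + 6)| + C


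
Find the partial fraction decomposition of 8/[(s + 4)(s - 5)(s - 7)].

Using cover-up method: α = 8/99, β = -4/9, γ = 4/11
Result: (8/99)/(s + 4) - (4/9)/(s - 5) + (4/11)/(s - 7)


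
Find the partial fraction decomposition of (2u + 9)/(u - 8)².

(2u + 9) = P(u - 8) + Q. At u = 8: Q = 2·8 + 9 = 25. Coeff of u: P = 2
Result: 2/(u - 8) + 25/(u - 8)²


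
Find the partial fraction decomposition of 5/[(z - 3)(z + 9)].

5/(z - 3)(z + 9) = P/(z - 3) + Q/(z + 9). P = 5/(3 + 9) = 5/12, Q = 5/(-9 - 3) = -5/12
Result: (5/12)/(z - 3) - (5/12)/(z + 9)


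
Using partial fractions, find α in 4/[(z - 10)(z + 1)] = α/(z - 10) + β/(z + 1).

Cover-up at z = 10: α = 4/(10 + 1) = 4/11


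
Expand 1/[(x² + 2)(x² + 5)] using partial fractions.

Coefficient matching gives A = C = 0, B = 1/(5-2) = 1/3, D = -B = -1/3
Result: (1/3)/(x² + 2) - (1/3)/(x² + 5)


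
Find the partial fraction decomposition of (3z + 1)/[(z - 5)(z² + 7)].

At z=5: A = (3·5 + 1)/(5² + 7) = 1/2. B = -A = -1/2, C = 3 - 5·A = 1/2
Result: (1/2)/(z - 5) - ((1/2)z - 1/2)/(z² + 7)


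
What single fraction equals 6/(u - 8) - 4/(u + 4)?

Common denominator (u - 8)(u + 4). Numerator: 6(u + 4) - 4(u - 8) = (6u + 24) - (4u - 32) = 2u + 56
Result: (2u + 56)/[(u - 8)(u + 4)]


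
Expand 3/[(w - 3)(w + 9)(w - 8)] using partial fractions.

Using cover-up method: α = -1/20, β = 1/68, γ = 3/85
Result: (-1/20)/(w - 3) + (1/68)/(w + 9) + (3/85)/(w - 8)


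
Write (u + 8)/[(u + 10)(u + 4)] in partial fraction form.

At u=-10: P = (1·(-10) + 8)/(-10 + 4) = 1/3. At u=-4: Q = (1·(-4) + 8)/(-4 + 10) = 2/3
Result: (1/3)/(u + 10) + (2/3)/(u + 4)


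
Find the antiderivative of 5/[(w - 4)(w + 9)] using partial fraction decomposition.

Decompose: 5/[(w - 4)(w + 9)] = (5/13)/(w - 4) - (5/13)/(w + 9). Integrate each term: (5/13) ln|(w - 4)| - (5/13) ln|(w + 9)| + C


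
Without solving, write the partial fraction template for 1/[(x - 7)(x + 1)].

Distinct linear factors: α/(x - 7) + β/(x + 1)


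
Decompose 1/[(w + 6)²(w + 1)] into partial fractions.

Cover-up at w=-1: C = 1/(-1 + 6)² = 1/25. Cover-up at w=-6: B = 1/(-6 + 1) = -1/5. Comparing w² coeff: A = -C = -1/25
Result: (-1/25)/(w + 6) - (1/5)/(w + 6)² + (1/25)/(w + 1)


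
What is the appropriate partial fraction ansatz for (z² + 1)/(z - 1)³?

Repeated linear factor (power 3): A/(z - 1) + B/(z - 1)² + C/(z - 1)³


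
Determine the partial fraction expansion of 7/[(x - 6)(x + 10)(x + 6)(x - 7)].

Using Heaviside cover-up: (-7/192)/(x - 6) - (7/1088)/(x + 10) + (7/624)/(x + 6) + (7/221)/(x - 7)


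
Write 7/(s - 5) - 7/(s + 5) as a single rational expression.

Common denominator (s - 5)(s + 5). Numerator: 7(s + 5) - 7(s - 5) = (7s + 35) - (7s - 35) = 70
Result: (70)/[(s - 5)(s + 5)]


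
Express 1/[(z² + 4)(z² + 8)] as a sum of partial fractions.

Coefficient matching gives P = R = 0, Q = 1/(8-4) = 1/4, S = -Q = -1/4
Result: (1/4)/(z² + 4) - (1/4)/(z² + 8)


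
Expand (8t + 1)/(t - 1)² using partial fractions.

(8t + 1) = P(t - 1) + Q. At t = 1: Q = 8·1 + 1 = 9. Coeff of t: P = 8
Result: 8/(t - 1) + 9/(t - 1)²


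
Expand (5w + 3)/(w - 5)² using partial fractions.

(5w + 3) = α(w - 5) + β. At w = 5: β = 5·5 + 3 = 28. Coeff of w: α = 5
Result: 5/(w - 5) + 28/(w - 5)²


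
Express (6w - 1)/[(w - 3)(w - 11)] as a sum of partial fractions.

At w=3: A = (6·3 - 1)/(3 - 11) = -17/8. At w=11: B = (6·11 - 1)/(11 - 3) = 65/8
Result: (-17/8)/(w - 3) + (65/8)/(w - 11)


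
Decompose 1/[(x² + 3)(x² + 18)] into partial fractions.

Coefficient matching gives α = γ = 0, β = 1/(18-3) = 1/15, δ = -β = -1/15
Result: (1/15)/(x² + 3) - (1/15)/(x² + 18)


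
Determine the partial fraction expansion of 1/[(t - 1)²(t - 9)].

Cover-up at t=9: C = 1/(9 - 1)² = 1/64. Cover-up at t=1: B = 1/(1 - 9) = -1/8. Comparing t² coeff: A = -C = -1/64
Result: (-1/64)/(t - 1) - (1/8)/(t - 1)² + (1/64)/(t - 9)


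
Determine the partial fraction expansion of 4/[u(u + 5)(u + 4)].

Using cover-up method: P = 1/5, Q = 4/5, R = -1
Result: (1/5)/u + (4/5)/(u + 5) - 1/(u + 4)


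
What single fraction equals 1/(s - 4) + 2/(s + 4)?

Common denominator (s - 4)(s + 4). Numerator: 1(s + 4) + 2(s - 4) = (s + 4) + (2s - 8) = 3s - 4
Result: (3s - 4)/[(s - 4)(s + 4)]


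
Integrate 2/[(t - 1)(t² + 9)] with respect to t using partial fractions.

Cover-up at t=1: A = 2/(1²+9) = 1/5. Coeff matching: B = -1/5, C = -1/5. Decomposition: (1/5)/(t - 1) - ((1/5)t + 1/5)/(t² + 9). Integrate: linear → ln, quadratic → (1/2)ln + arctan: (1/5) ln|(t - 1)| - (1/10) ln(t² + 9) - (1/15) arctan(t/3) + C


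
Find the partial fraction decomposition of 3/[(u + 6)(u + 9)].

3/(u + 6)(u + 9) = P/(u + 6) + Q/(u + 9). P = 3/(-6 + 9) = 1, Q = 3/(-9 + 6) = -1
Result: 1/(u + 6) - 1/(u + 9)


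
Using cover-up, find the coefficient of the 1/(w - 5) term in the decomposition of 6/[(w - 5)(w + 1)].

Cover (w - 5), set w=5: 6/((w + 1) at w=5) = 6/(6) = 1


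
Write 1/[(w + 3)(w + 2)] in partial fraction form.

1/(w + 3)(w + 2) = A/(w + 3) + B/(w + 2). A = 1/(-3 + 2) = -1, B = 1/(-2 + 3) = 1
Result: -1/(w + 3) + 1/(w + 2)


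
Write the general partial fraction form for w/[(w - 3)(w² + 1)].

Linear + irreducible quadratic: A/(w - 3) + (Bw + C)/(w² + 1)


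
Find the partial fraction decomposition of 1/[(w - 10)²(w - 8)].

Cover-up at w=8: C = 1/(8 - 10)² = 1/4. Cover-up at w=10: B = 1/(10 - 8) = 1/2. Comparing w² coeff: A = -C = -1/4
Result: (-1/4)/(w - 10) + (1/2)/(w - 10)² + (1/4)/(w - 8)


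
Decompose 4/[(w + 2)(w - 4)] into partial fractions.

4/(w + 2)(w - 4) = α/(w + 2) + β/(w - 4). α = 4/(-2 - 4) = -2/3, β = 4/(4 + 2) = 2/3
Result: (-2/3)/(w + 2) + (2/3)/(w - 4)


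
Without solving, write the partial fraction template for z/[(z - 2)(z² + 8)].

Linear + irreducible quadratic: α/(z - 2) + (βz + γ)/(z² + 8)


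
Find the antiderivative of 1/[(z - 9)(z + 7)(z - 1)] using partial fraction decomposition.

Cover-up: P = 1/128, Q = 1/128, R = -1/64. Decomposition: (1/128)/(z - 9) + (1/128)/(z + 7) - (1/64)/(z - 1). Integrate each term: (1/128) ln|(z - 9)| + (1/128) ln|(z + 7)| - (1/64) ln|(z - 1)| + C


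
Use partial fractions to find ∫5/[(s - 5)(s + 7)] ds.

Decompose: 5/[(s - 5)(s + 7)] = (5/12)/(s - 5) - (5/12)/(s + 7). Integrate each term: (5/12) ln|(s - 5)| - (5/12) ln|(s + 7)| + C


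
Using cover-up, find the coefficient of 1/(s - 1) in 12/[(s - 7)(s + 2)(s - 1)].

Cover (s - 1), set s=1: 12/[(1 - 7)(1 + 2)] = -2/3


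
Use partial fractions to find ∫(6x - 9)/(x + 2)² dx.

Decompose: A = 6, B = 6·(-2) - 9 = -21, so (6x - 9)/(x + 2)² = 6/(x + 2) - 21/(x + 2)². Integrate: ∫ A/(x + 2) dx = 6 ln|(x + 2)|; ∫ B/(x + 2)² dx = 21/(x + 2). Sum: 6 ln|(x + 2)| + 21/(x + 2) + C


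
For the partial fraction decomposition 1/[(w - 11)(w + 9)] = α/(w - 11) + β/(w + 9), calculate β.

Cover-up at w = -9: β = 1/(-9 - 11) = -1/20


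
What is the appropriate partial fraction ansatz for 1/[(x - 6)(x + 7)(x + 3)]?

Three distinct linear factors: P/(x - 6) + Q/(x + 7) + R/(x + 3)


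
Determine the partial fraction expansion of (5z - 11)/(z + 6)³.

(5z - 11) = α(z + 6)² + β(z + 6) + γ. At z = -6: γ = 5·(-6) - 11 = -41. Coefficients: α = 0, β = 5
Result: 5/(z + 6)² - 41/(z + 6)³


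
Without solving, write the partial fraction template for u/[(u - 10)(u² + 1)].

Linear + irreducible quadratic: A/(u - 10) + (Bu + C)/(u² + 1)


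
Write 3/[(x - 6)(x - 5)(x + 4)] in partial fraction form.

Using cover-up method: α = 3/10, β = -1/3, γ = 1/30
Result: (3/10)/(x - 6) - (1/3)/(x - 5) + (1/30)/(x + 4)


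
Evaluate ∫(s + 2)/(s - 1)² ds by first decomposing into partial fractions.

Decompose: α = 1, β = 1·1 + 2 = 3, so (s + 2)/(s - 1)² = 1/(s - 1) + 3/(s - 1)². Integrate: ∫ α/(s - 1) ds = ln|(s - 1)|; ∫ β/(s - 1)² ds = -3/(s - 1). Sum: ln|(s - 1)| - 3/(s - 1) + C


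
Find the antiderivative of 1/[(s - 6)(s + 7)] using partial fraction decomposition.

Decompose: 1/[(s - 6)(s + 7)] = (1/13)/(s - 6) - (1/13)/(s + 7). Integrate each term: (1/13) ln|(s - 6)| - (1/13) ln|(s + 7)| + C


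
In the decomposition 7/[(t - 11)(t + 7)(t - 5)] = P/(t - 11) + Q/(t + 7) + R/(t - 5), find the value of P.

Cover-up at t = 11: P = 7/[(11 + 7)(11 - 5)] = 7/[(18)(6)] = 7/108


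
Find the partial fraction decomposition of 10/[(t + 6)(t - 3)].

10/(t + 6)(t - 3) = α/(t + 6) + β/(t - 3). α = 10/(-6 - 3) = -10/9, β = 10/(3 + 6) = 10/9
Result: (-10/9)/(t + 6) + (10/9)/(t - 3)


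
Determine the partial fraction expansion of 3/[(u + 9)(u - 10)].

3/(u + 9)(u - 10) = A/(u + 9) + B/(u - 10). A = 3/(-9 - 10) = -3/19, B = 3/(10 + 9) = 3/19
Result: (-3/19)/(u + 9) + (3/19)/(u - 10)


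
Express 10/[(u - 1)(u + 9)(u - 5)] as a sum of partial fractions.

Using cover-up method: α = -1/4, β = 1/14, γ = 5/28
Result: (-1/4)/(u - 1) + (1/14)/(u + 9) + (5/28)/(u - 5)


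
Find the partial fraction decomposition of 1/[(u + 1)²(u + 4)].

Cover-up at u=-4: γ = 1/(-4 + 1)² = 1/9. Cover-up at u=-1: β = 1/(-1 + 4) = 1/3. Comparing u² coeff: α = -γ = -1/9
Result: (-1/9)/(u + 1) + (1/3)/(u + 1)² + (1/9)/(u + 4)


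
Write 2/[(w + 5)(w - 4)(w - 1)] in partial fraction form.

Using cover-up method: A = 1/27, B = 2/27, C = -1/9
Result: (1/27)/(w + 5) + (2/27)/(w - 4) - (1/9)/(w - 1)


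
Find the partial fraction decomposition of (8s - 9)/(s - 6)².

(8s - 9) = A(s - 6) + B. At s = 6: B = 8·6 - 9 = 39. Coeff of s: A = 8
Result: 8/(s - 6) + 39/(s - 6)²


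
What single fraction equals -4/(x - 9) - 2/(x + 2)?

Common denominator (x - 9)(x + 2). Numerator: -4(x + 2) - 2(x - 9) = (-4x - 8) - (2x - 18) = -6x + 10
Result: (-6x + 10)/[(x - 9)(x + 2)]


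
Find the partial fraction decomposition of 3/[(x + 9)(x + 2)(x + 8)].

Using cover-up method: A = 3/7, B = 1/14, C = -1/2
Result: (3/7)/(x + 9) + (1/14)/(x + 2) - (1/2)/(x + 8)


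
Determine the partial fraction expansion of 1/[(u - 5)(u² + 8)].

Cover-up at u = 5: α = 1/(5² + 8) = 1/33. Then β = -α = -1/33, γ = -α·(0 + 5) = -5/33
Result: (1/33)/(u - 5) - ((1/33)u + 5/33)/(u² + 8)


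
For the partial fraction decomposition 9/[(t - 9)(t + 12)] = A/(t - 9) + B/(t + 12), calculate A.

Cover-up at t = 9: A = 9/(9 + 12) = 9/21 = 3/7


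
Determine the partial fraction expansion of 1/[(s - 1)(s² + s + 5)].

Cover-up at s = 1: P = 1/(1² + 1·1 + 5) = 1/7. Then Q = -P = -1/7, R = -P·(1 + 1) = -2/7
Result: (1/7)/(s - 1) - ((1/7)s + 2/7)/(s² + s + 5)


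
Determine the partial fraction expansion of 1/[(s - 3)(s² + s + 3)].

Cover-up at s = 3: A = 1/(3² + 1·3 + 3) = 1/15. Then B = -A = -1/15, C = -A·(1 + 3) = -4/15
Result: (1/15)/(s - 3) - ((1/15)s + 4/15)/(s² + s + 3)


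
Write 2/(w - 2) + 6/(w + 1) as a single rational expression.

Common denominator (w - 2)(w + 1). Numerator: 2(w + 1) + 6(w - 2) = (2w + 2) + (6w - 12) = 8w - 10
Result: (8w - 10)/[(w - 2)(w + 1)]


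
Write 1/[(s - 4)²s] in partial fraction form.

Cover-up at s=0: R = 1/(0 - 4)² = 1/16. Cover-up at s=4: Q = 1/(4 - 0) = 1/4. Comparing s² coeff: P = -R = -1/16
Result: (-1/16)/(s - 4) + (1/4)/(s - 4)² + (1/16)/s


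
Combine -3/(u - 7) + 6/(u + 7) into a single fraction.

Common denominator (u - 7)(u + 7). Numerator: -3(u + 7) + 6(u - 7) = (-3u - 21) + (6u - 42) = 3u - 63
Result: (3u - 63)/[(u - 7)(u + 7)]


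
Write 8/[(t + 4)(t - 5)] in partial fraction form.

8/(t + 4)(t - 5) = P/(t + 4) + Q/(t - 5). P = 8/(-4 - 5) = -8/9, Q = 8/(5 + 4) = 8/9
Result: (-8/9)/(t + 4) + (8/9)/(t - 5)


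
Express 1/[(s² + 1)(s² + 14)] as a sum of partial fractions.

Coefficient matching gives α = γ = 0, β = 1/(14-1) = 1/13, δ = -β = -1/13
Result: (1/13)/(s² + 1) - (1/13)/(s² + 14)


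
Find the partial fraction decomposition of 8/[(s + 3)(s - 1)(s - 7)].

Using cover-up method: A = 1/5, B = -1/3, C = 2/15
Result: (1/5)/(s + 3) - (1/3)/(s - 1) + (2/15)/(s - 7)


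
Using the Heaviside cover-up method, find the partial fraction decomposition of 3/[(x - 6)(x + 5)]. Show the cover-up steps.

Cover (x - 6): set x=6, get A = 3/(6 + 5) = 3/11. Cover (x + 5): set x=-5, get B = 3/(-5 - 6) = -3/11.
Result: (3/11)/(x - 6) - (3/11)/(x + 5)


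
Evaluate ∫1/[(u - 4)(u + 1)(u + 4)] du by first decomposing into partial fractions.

Cover-up: α = 1/40, β = -1/15, γ = 1/24. Decomposition: (1/40)/(u - 4) - (1/15)/(u + 1) + (1/24)/(u + 4). Integrate each term: (1/40) ln|(u - 4)| - (1/15) ln|(u + 1)| + (1/24) ln|(u + 4)| + C


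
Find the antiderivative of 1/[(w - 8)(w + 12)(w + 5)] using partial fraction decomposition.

Cover-up: α = 1/260, β = 1/140, γ = -1/91. Decomposition: (1/260)/(w - 8) + (1/140)/(w + 12) - (1/91)/(w + 5). Integrate each term: (1/260) ln|(w - 8)| + (1/140) ln|(w + 12)| - (1/91) ln|(w + 5)| + C


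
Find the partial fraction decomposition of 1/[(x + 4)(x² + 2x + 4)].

Cover-up at x = -4: α = 1/((-4)² + 2·(-4) + 4) = 1/12. Then β = -α = -1/12, γ = -α·(2 - 4) = 1/6
Result: (1/12)/(x + 4) - ((1/12)x - 1/6)/(x² + 2x + 4)


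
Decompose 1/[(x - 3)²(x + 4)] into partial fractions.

Cover-up at x=-4: C = 1/(-4 - 3)² = 1/49. Cover-up at x=3: B = 1/(3 + 4) = 1/7. Comparing x² coeff: A = -C = -1/49
Result: (-1/49)/(x - 3) + (1/7)/(x - 3)² + (1/49)/(x + 4)


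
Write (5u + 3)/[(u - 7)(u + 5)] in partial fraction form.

At u=7: A = (5·7 + 3)/(7 + 5) = 19/6. At u=-5: B = (5·(-5) + 3)/(-5 - 7) = 11/6
Result: (19/6)/(u - 7) + (11/6)/(u + 5)


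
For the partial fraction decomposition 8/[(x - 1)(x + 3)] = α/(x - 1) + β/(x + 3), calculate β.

Cover-up at x = -3: β = 8/(-3 - 1) = -8/4 = -2


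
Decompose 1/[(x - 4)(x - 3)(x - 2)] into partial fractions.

Using cover-up method: A = 1/2, B = -1, C = 1/2
Result: (1/2)/(x - 4) - 1/(x - 3) + (1/2)/(x - 2)


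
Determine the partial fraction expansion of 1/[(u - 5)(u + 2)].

1/(u - 5)(u + 2) = P/(u - 5) + Q/(u + 2). P = 1/(5 + 2) = 1/7, Q = 1/(-2 - 5) = -1/7
Result: (1/7)/(u - 5) - (1/7)/(u + 2)


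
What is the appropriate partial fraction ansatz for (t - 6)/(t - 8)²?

Repeated linear factor: A/(t - 8) + B/(t - 8)²


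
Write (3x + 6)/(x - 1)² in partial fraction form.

(3x + 6) = P(x - 1) + Q. At x = 1: Q = 3·1 + 6 = 9. Coeff of x: P = 3
Result: 3/(x - 1) + 9/(x - 1)²


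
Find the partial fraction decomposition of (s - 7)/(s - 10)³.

(s - 7) = P(s - 10)² + Q(s - 10) + R. At s = 10: R = 1·10 - 7 = 3. Coefficients: P = 0, Q = 1
Result: 1/(s - 10)² + 3/(s - 10)³


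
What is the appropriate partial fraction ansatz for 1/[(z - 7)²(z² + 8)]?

Repeated linear + quadratic: A/(z - 7) + B/(z - 7)² + (Cz + D)/(z² + 8)


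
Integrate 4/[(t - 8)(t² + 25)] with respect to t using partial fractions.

Cover-up at t=8: A = 4/(8²+25) = 4/89. Coeff matching: B = -4/89, C = -32/89. Decomposition: (4/89)/(t - 8) - ((4/89)t + 32/89)/(t² + 25). Integrate: linear → ln, quadratic → (1/2)ln + arctan: (4/89) ln|(t - 8)| - (2/89) ln(t² + 25) - (32/445) arctan(t/5) + C


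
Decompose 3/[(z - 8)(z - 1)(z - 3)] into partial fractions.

Using cover-up method: P = 3/35, Q = 3/14, R = -3/10
Result: (3/35)/(z - 8) + (3/14)/(z - 1) - (3/10)/(z - 3)


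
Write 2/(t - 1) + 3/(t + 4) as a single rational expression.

Common denominator (t - 1)(t + 4). Numerator: 2(t + 4) + 3(t - 1) = (2t + 8) + (3t - 3) = 5t + 5
Result: (5t + 5)/[(t - 1)(t + 4)]


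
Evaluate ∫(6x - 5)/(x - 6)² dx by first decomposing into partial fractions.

Decompose: P = 6, Q = 6·6 - 5 = 31, so (6x - 5)/(x - 6)² = 6/(x - 6) + 31/(x - 6)². Integrate: ∫ P/(x - 6) dx = 6 ln|(x - 6)|; ∫ Q/(x - 6)² dx = -31/(x - 6). Sum: 6 ln|(x - 6)| - 31/(x - 6) + C


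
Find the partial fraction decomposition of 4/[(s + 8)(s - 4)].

4/(s + 8)(s - 4) = P/(s + 8) + Q/(s - 4). P = 4/(-8 - 4) = -1/3, Q = 4/(4 + 8) = 1/3
Result: (-1/3)/(s + 8) + (1/3)/(s - 4)


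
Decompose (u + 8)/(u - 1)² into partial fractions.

(u + 8) = P(u - 1) + Q. At u = 1: Q = 1·1 + 8 = 9. Coeff of u: P = 1
Result: 1/(u - 1) + 9/(u - 1)²


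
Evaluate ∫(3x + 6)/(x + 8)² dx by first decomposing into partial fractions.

Decompose: P = 3, Q = 3·(-8) + 6 = -18, so (3x + 6)/(x + 8)² = 3/(x + 8) - 18/(x + 8)². Integrate: ∫ P/(x + 8) dx = 3 ln|(x + 8)|; ∫ Q/(x + 8)² dx = 18/(x + 8). Sum: 3 ln|(x + 8)| + 18/(x + 8) + C


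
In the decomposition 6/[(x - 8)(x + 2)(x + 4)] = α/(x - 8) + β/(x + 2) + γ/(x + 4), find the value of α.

Cover-up at x = 8: α = 6/[(8 + 2)(8 + 4)] = 6/[(10)(12)] = 6/120 = 1/20


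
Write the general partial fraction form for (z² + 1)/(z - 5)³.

Repeated linear factor (power 3): α/(z - 5) + β/(z - 5)² + γ/(z - 5)³


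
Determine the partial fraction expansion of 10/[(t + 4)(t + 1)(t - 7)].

Using cover-up method: A = 10/33, B = -5/12, C = 5/44
Result: (10/33)/(t + 4) - (5/12)/(t + 1) + (5/44)/(t - 7)


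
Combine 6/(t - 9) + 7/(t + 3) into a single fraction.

Common denominator (t - 9)(t + 3). Numerator: 6(t + 3) + 7(t - 9) = (6t + 18) + (7t - 63) = 13t - 45
Result: (13t - 45)/[(t - 9)(t + 3)]


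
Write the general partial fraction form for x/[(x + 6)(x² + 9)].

Linear + irreducible quadratic: P/(x + 6) + (Qx + R)/(x² + 9)


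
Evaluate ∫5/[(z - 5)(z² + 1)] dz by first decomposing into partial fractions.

Cover-up at z=5: α = 5/(5²+1) = 5/26. Coeff matching: β = -5/26, γ = -25/26. Decomposition: (5/26)/(z - 5) - ((5/26)z + 25/26)/(z² + 1). Integrate: linear → ln, quadratic → (1/2)ln + arctan: (5/26) ln|(z - 5)| - (5/52) ln(z² + 1) - (25/26) arctan(z) + C


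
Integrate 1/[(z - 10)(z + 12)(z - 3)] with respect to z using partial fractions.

Cover-up: P = 1/154, Q = 1/330, R = -1/105. Decomposition: (1/154)/(z - 10) + (1/330)/(z + 12) - (1/105)/(z - 3). Integrate each term: (1/154) ln|(z - 10)| + (1/330) ln|(z + 12)| - (1/105) ln|(z - 3)| + C


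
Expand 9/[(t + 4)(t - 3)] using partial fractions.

9/(t + 4)(t - 3) = P/(t + 4) + Q/(t - 3). P = 9/(-4 - 3) = -9/7, Q = 9/(3 + 4) = 9/7
Result: (-9/7)/(t + 4) + (9/7)/(t - 3)


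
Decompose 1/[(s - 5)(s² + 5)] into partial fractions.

Cover-up at s = 5: P = 1/(5² + 5) = 1/30. Then Q = -P = -1/30, R = -P·(0 + 5) = -1/6
Result: (1/30)/(s - 5) - ((1/30)s + 1/6)/(s² + 5)


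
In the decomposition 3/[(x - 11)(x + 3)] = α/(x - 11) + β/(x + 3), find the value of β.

Cover-up at x = -3: β = 3/(-3 - 11) = -3/14


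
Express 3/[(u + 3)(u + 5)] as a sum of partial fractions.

3/(u + 3)(u + 5) = P/(u + 3) + Q/(u + 5). P = 3/(-3 + 5) = 3/2, Q = 3/(-5 + 3) = -3/2
Result: (3/2)/(u + 3) - (3/2)/(u + 5)


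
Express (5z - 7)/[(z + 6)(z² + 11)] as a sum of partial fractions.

At z=-6: P = (5·(-6) - 7)/((-6)² + 11) = -37/47. Q = -P = 37/47, R = 5 - (-6)·P = 13/47
Result: (-37/47)/(z + 6) + ((37/47)z + 13/47)/(z² + 11)


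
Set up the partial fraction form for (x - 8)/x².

Repeated linear factor: A/x + B/x²


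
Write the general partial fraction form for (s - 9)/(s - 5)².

Repeated linear factor: α/(s - 5) + β/(s - 5)²


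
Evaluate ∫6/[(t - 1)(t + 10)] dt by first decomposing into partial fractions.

Decompose: 6/[(t - 1)(t + 10)] = (6/11)/(t - 1) - (6/11)/(t + 10). Integrate each term: (6/11) ln|(t - 1)| - (6/11) ln|(t + 10)| + C
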